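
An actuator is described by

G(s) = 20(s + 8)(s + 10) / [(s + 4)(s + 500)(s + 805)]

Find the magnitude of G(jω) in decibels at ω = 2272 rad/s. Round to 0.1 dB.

At s = jω = j2272:
zero (s+8): 8 + j2272 → |·| = √(8²+2272²) = √5162048 ≈ 2272, ∠ = arctan(2272/8) ≈ 89.80°
zero (s+10): 10 + j2272 → |·| = √(10²+2272²) = √5162084 ≈ 2272, ∠ = arctan(2272/10) ≈ 89.75°
pole (s+4): 4 + j2272 → |·| = √(4²+2272²) = √5162000 ≈ 2272, ∠ = arctan(2272/4) ≈ 89.90°
pole (s+500): 500 + j2272 → |·| = √(500²+2272²) = √5411984 ≈ 2326.4, ∠ = arctan(2272/500) ≈ 77.59°
pole (s+805): 805 + j2272 → |·| = √(805²+2272²) = √5810009 ≈ 2410.4, ∠ = arctan(2272/805) ≈ 70.49°
|G| = 20 · 5.162e+06 / 1.274e+10 ≈ 0.0081036
Gain = 20 log₁₀(0.0081036) ≈ -41.83 dB

-41.8 dB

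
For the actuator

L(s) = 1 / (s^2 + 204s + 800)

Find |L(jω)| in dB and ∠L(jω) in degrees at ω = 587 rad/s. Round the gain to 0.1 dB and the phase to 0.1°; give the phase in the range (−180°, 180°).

-111.2 dB, -160.8°

Substitute s = j587:
Numerator: 1 = 1 + j0
Denominator: (j587)^2 + 204(j587) + 800 = -343769 + j119748
|N| = √(1² + 0²) ≈ 1, ∠N ≈ 0.00°
|D| = √(343769² + 119748²) ≈ 3.6403e+05, ∠D ≈ 160.79°
|L| = 1 / 3.6403e+05 ≈ 2.747e-06
Gain = 20 log₁₀(2.747e-06) ≈ -111.22 dB
∠L = 0.00° − 160.79° = -160.79°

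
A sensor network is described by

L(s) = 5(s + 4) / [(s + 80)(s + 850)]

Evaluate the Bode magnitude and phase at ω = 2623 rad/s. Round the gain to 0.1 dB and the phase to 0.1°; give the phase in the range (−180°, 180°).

-54.8 dB, -70.4°

At s = jω = j2623:
zero (s+4): 4 + j2623 → |·| = √(4²+2623²) = √6880145 ≈ 2623, ∠ = arctan(2623/4) ≈ 89.91°
pole (s+80): 80 + j2623 → |·| = √(80²+2623²) = √6886529 ≈ 2624.2, ∠ = arctan(2623/80) ≈ 88.25°
pole (s+850): 850 + j2623 → |·| = √(850²+2623²) = √7602629 ≈ 2757.3, ∠ = arctan(2623/850) ≈ 72.04°
|L| = 5 · 2623 / 7.2357e+06 ≈ 0.0018125
Gain = 20 log₁₀(0.0018125) ≈ -54.83 dB
∠L = 89.91° − 160.29° = -70.38°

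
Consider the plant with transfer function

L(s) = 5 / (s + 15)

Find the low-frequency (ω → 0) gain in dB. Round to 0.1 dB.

-9.5 dB

L(0) = 5 / (15) ≈ 0.33333
20 log₁₀(0.33333) ≈ -9.54 dB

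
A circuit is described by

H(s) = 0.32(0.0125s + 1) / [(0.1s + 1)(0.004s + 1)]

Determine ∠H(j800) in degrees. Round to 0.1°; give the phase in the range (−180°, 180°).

-77.6°

At ω = 800 rad/s:
zero (1 + j800·0.0125) = 1 + j10 → |·| ≈ 10.05, ∠ ≈ 84.29°
pole (1 + j800·0.1) = 1 + j80 → |·| ≈ 80.006, ∠ ≈ 89.28°
pole (1 + j800·0.004) = 1 + j3.2 → |·| ≈ 3.3526, ∠ ≈ 72.65°
∠H = (84.29°) − (89.28° + 72.65°) = -77.64°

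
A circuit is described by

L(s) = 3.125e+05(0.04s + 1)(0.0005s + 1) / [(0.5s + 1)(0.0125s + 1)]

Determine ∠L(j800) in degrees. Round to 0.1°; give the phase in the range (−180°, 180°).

At ω = 800 rad/s:
zero (1 + j800·0.04) = 1 + j32 → |·| ≈ 32.016, ∠ ≈ 88.21°
zero (1 + j800·0.0005) = 1 + j0.4 → |·| ≈ 1.077, ∠ ≈ 21.80°
pole (1 + j800·0.5) = 1 + j400 → |·| ≈ 400, ∠ ≈ 89.86°
pole (1 + j800·0.0125) = 1 + j10 → |·| ≈ 10.05, ∠ ≈ 84.29°
∠L = (88.21° + 21.80°) − (89.86° + 84.29°) = -64.14°

-64.1°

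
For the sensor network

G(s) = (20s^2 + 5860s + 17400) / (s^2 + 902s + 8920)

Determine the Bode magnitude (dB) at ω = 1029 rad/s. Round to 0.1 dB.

23.9 dB

Substitute s = j1029:
Numerator: 20(j1029)^2 + 5860(j1029) + 17400 = -21159420 + j6029940
Denominator: (j1029)^2 + 902(j1029) + 8920 = -1049921 + j928158
|N| = √(21159420² + 6029940²) ≈ 2.2002e+07, ∠N ≈ 164.09°
|D| = √(1049921² + 928158²) ≈ 1.4014e+06, ∠D ≈ 138.52°
|G| = 2.2002e+07 / 1.4014e+06 ≈ 15.7
Gain = 20 log₁₀(15.7) ≈ 23.92 dB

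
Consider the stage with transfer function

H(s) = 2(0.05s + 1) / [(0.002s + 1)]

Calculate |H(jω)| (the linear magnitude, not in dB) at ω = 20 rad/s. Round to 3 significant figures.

2.83

At ω = 20 rad/s:
zero (1 + j20·0.05) = 1 + j1 → |·| ≈ 1.4142, ∠ ≈ 45.00°
pole (1 + j20·0.002) = 1 + j0.04 → |·| ≈ 1.0008, ∠ ≈ 2.29°
|H| = 2 · 1.4142 / (1.0008) ≈ 2.8261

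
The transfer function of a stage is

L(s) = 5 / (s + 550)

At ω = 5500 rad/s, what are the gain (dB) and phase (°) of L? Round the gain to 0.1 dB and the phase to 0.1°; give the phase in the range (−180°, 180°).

-60.9 dB, -84.3°

At s = jω = j5500:
pole (s+550): 550 + j5500 → |·| = √(550²+5500²) = √30552500 ≈ 5527.4, ∠ = arctan(5500/550) ≈ 84.29°
|L| = 5 / 5527.4 ≈ 0.00090458
Gain = 20 log₁₀(0.00090458) ≈ -60.87 dB
∠L = 0.00° − 84.29° = -84.29°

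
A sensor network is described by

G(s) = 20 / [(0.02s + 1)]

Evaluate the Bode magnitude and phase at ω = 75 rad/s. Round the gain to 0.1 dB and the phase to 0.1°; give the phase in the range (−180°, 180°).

At ω = 75 rad/s:
pole (1 + j75·0.02) = 1 + j1.5 → |·| ≈ 1.8028, ∠ ≈ 56.31°
|G| = 20 · 1 / (1.8028) ≈ 11.094
Gain = 20 log₁₀(11.094) ≈ 20.90 dB
∠G = (0°) − (56.31°) = -56.31°

20.9 dB, -56.3°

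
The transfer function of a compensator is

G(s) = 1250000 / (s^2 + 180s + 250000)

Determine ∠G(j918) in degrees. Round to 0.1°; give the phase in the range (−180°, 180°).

At s = jω = j918:
quadratic: (j918)² + 180·j918 + 250000 = -592724 + j165240 → |·| ≈ 6.1533e+05, ∠ ≈ 164.42°
∠G = 0.00° − 164.42° = -164.42°

-164.4°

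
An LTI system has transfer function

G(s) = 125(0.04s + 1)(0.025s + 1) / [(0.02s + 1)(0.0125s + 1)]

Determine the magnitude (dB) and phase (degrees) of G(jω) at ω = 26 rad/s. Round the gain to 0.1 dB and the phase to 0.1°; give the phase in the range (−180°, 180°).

45.2 dB, 33.7°

At ω = 26 rad/s:
zero (1 + j26·0.04) = 1 + j1.04 → |·| ≈ 1.4428, ∠ ≈ 46.12°
zero (1 + j26·0.025) = 1 + j0.65 → |·| ≈ 1.1927, ∠ ≈ 33.02°
pole (1 + j26·0.02) = 1 + j0.52 → |·| ≈ 1.1271, ∠ ≈ 27.47°
pole (1 + j26·0.0125) = 1 + j0.325 → |·| ≈ 1.0515, ∠ ≈ 18.00°
|G| = 125 · 1.4428 · 1.1927 / (1.1271 · 1.0515) ≈ 181.5
Gain = 20 log₁₀(181.5) ≈ 45.18 dB
∠G = (46.12° + 33.02°) − (27.47° + 18.00°) = 33.67°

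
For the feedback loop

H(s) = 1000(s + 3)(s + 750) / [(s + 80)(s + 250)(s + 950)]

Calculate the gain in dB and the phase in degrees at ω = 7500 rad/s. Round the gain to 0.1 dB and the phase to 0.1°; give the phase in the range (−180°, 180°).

-17.5 dB, -86.0°

At s = jω = j7500:
zero (s+3): 3 + j7500 → |·| = √(3²+7500²) = √56250009 ≈ 7500, ∠ = arctan(7500/3) ≈ 89.98°
zero (s+750): 750 + j7500 → |·| = √(750²+7500²) = √56812500 ≈ 7537.4, ∠ = arctan(7500/750) ≈ 84.29°
pole (s+80): 80 + j7500 → |·| = √(80²+7500²) = √56256400 ≈ 7500.4, ∠ = arctan(7500/80) ≈ 89.39°
pole (s+250): 250 + j7500 → |·| = √(250²+7500²) = √56312500 ≈ 7504.2, ∠ = arctan(7500/250) ≈ 88.09°
pole (s+950): 950 + j7500 → |·| = √(950²+7500²) = √57152500 ≈ 7559.9, ∠ = arctan(7500/950) ≈ 82.78°
|H| = 1000 · 5.653e+07 / 4.2551e+11 ≈ 0.13285
Gain = 20 log₁₀(0.13285) ≈ -17.53 dB
∠H = 174.27° − 260.26° = -85.99°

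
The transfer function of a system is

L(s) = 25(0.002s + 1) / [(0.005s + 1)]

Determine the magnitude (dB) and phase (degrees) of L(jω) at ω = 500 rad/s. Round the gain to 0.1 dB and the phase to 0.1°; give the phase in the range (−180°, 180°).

At ω = 500 rad/s:
zero (1 + j500·0.002) = 1 + j1 → |·| ≈ 1.4142, ∠ ≈ 45.00°
pole (1 + j500·0.005) = 1 + j2.5 → |·| ≈ 2.6926, ∠ ≈ 68.20°
|L| = 25 · 1.4142 / (2.6926) ≈ 13.13
Gain = 20 log₁₀(13.13) ≈ 22.37 dB
∠L = (45.00°) − (68.20°) = -23.20°

22.4 dB, -23.2°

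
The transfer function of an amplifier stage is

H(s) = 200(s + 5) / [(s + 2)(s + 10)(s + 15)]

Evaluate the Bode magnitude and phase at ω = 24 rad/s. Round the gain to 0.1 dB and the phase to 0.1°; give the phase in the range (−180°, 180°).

At s = jω = j24:
zero (s+5): 5 + j24 → |·| = √(5²+24²) = √601 ≈ 24.515, ∠ = arctan(24/5) ≈ 78.23°
pole (s+2): 2 + j24 → |·| = √(2²+24²) = √580 ≈ 24.083, ∠ = arctan(24/2) ≈ 85.24°
pole (s+10): 10 + j24 → |·| = √(10²+24²) = √676 ≈ 26, ∠ = arctan(24/10) ≈ 67.38°
pole (s+15): 15 + j24 → |·| = √(15²+24²) = √801 ≈ 28.302, ∠ = arctan(24/15) ≈ 57.99°
|H| = 200 · 24.515 / 17722 ≈ 0.27666
Gain = 20 log₁₀(0.27666) ≈ -11.16 dB
∠H = 78.23° − 210.61° = -132.38°

-11.2 dB, -132.4°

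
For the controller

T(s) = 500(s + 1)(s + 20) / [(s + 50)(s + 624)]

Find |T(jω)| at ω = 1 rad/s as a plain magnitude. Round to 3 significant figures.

0.454

At s = jω = j1:
zero (s+1): 1 + j1 → |·| = √(1²+1²) = √2 ≈ 1.4142, ∠ = arctan(1/1) ≈ 45.00°
zero (s+20): 20 + j1 → |·| = √(20²+1²) = √401 ≈ 20.025, ∠ = arctan(1/20) ≈ 2.86°
pole (s+50): 50 + j1 → |·| = √(50²+1²) = √2501 ≈ 50.01, ∠ = arctan(1/50) ≈ 1.15°
pole (s+624): 624 + j1 → |·| = √(624²+1²) = √389377 ≈ 624, ∠ = arctan(1/624) ≈ 0.09°
|T| = 500 · 28.319 / 31206 ≈ 0.45374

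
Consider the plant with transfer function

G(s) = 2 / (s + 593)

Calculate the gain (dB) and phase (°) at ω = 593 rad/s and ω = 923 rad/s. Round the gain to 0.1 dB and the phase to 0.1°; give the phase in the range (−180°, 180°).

At s = jω = j593:
pole (s+593): 593 + j593 → |·| = √(593²+593²) = √703298 ≈ 838.63, ∠ = arctan(593/593) ≈ 45.00°
|G| = 2 / 838.63 ≈ 0.0023848
Gain = 20 log₁₀(0.0023848) ≈ -52.45 dB
∠G = 0.00° − 45.00° = -45.00°

At s = jω = j923:
pole (s+593): 593 + j923 → |·| = √(593²+923²) = √1203578 ≈ 1097.1, ∠ = arctan(923/593) ≈ 57.28°
|G| = 2 / 1097.1 ≈ 0.001823
Gain = 20 log₁₀(0.001823) ≈ -54.78 dB
∠G = 0.00° − 57.28° = -57.28°

ω = 593: -52.5 dB, -45.0°; ω = 923: -54.8 dB, -57.3°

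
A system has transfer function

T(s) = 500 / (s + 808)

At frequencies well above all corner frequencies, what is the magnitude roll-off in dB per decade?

-20 dB/decade

Each pole contributes −20 dB/decade at high frequency; each zero contributes +20 dB/decade.
Net: 0 zero(s) − 1 pole(s) → -20 dB/decade.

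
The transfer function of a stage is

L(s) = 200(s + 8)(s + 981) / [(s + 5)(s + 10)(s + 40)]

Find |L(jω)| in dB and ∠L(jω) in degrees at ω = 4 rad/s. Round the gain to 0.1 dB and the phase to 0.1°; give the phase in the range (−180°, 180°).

At s = jω = j4:
zero (s+8): 8 + j4 → |·| = √(8²+4²) = √80 ≈ 8.9443, ∠ = arctan(4/8) ≈ 26.57°
zero (s+981): 981 + j4 → |·| = √(981²+4²) = √962377 ≈ 981.01, ∠ = arctan(4/981) ≈ 0.23°
pole (s+5): 5 + j4 → |·| = √(5²+4²) = √41 ≈ 6.4031, ∠ = arctan(4/5) ≈ 38.66°
pole (s+10): 10 + j4 → |·| = √(10²+4²) = √116 ≈ 10.77, ∠ = arctan(4/10) ≈ 21.80°
pole (s+40): 40 + j4 → |·| = √(40²+4²) = √1616 ≈ 40.2, ∠ = arctan(4/40) ≈ 5.71°
|L| = 200 · 8774.4 / 2772.2 ≈ 633.03
Gain = 20 log₁₀(633.03) ≈ 56.03 dB
∠L = 26.80° − 66.17° = -39.37°

56.0 dB, -39.4°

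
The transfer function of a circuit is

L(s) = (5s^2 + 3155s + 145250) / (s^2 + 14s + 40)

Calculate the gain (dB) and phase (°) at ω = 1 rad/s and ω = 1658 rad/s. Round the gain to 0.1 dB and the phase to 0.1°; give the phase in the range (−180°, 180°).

Substitute s = j1:
Numerator: 5(j1)^2 + 3155(j1) + 145250 = 145245 + j3155
Denominator: (j1)^2 + 14(j1) + 40 = 39 + j14
|N| = √(145245² + 3155²) ≈ 1.4528e+05, ∠N ≈ 1.24°
|D| = √(39² + 14²) ≈ 41.437, ∠D ≈ 19.75°
|L| = 1.4528e+05 / 41.437 ≈ 3506
Gain = 20 log₁₀(3506) ≈ 70.90 dB
∠L = 1.24° − 19.75° = -18.51°

Substitute s = j1658:
Numerator: 5(j1658)^2 + 3155(j1658) + 145250 = -13599570 + j5230990
Denominator: (j1658)^2 + 14(j1658) + 40 = -2748924 + j23212
|N| = √(13599570² + 5230990²) ≈ 1.4571e+07, ∠N ≈ 158.96°
|D| = √(2748924² + 23212²) ≈ 2.749e+06, ∠D ≈ 179.52°
|L| = 1.4571e+07 / 2.749e+06 ≈ 5.3005
Gain = 20 log₁₀(5.3005) ≈ 14.49 dB
∠L = 158.96° − 179.52° = -20.56°

ω = 1: 70.9 dB, -18.5°; ω = 1658: 14.5 dB, -20.6°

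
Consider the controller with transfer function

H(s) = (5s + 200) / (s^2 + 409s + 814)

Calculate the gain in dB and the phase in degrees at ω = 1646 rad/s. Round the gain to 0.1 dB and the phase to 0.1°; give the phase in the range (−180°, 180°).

Substitute s = j1646:
Numerator: 5(j1646) + 200 = 200 + j8230
Denominator: (j1646)^2 + 409(j1646) + 814 = -2708502 + j673214
|N| = √(200² + 8230²) ≈ 8232.4, ∠N ≈ 88.61°
|D| = √(2708502² + 673214²) ≈ 2.7909e+06, ∠D ≈ 166.04°
|H| = 8232.4 / 2.7909e+06 ≈ 0.0029497
Gain = 20 log₁₀(0.0029497) ≈ -50.60 dB
∠H = 88.61° − 166.04° = -77.43°

-50.6 dB, -77.4°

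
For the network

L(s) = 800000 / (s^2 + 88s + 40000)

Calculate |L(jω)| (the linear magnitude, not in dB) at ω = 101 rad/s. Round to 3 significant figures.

At s = jω = j101:
quadratic: (j101)² + 88·j101 + 40000 = 29799 + j8888 → |·| ≈ 31096, ∠ ≈ 16.61°
|L| = 800000 / 31096 ≈ 25.727

25.7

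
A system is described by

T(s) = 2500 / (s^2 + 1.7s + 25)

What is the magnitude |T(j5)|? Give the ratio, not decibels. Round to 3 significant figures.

294

At s = jω = j5:
quadratic: (j5)² + 1.7·j5 + 25 = 0 + j8.5 → |·| ≈ 8.5, ∠ ≈ 90.00°
|T| = 2500 / 8.5 ≈ 294.12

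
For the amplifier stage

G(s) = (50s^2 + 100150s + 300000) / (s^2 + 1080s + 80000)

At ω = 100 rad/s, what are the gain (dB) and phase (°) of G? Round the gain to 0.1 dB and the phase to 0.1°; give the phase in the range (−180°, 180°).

Substitute s = j100:
Numerator: 50(j100)^2 + 100150(j100) + 300000 = -200000 + j10015000
Denominator: (j100)^2 + 1080(j100) + 80000 = 70000 + j108000
|N| = √(200000² + 10015000²) ≈ 1.0017e+07, ∠N ≈ 91.14°
|D| = √(70000² + 108000²) ≈ 1.287e+05, ∠D ≈ 57.05°
|G| = 1.0017e+07 / 1.287e+05 ≈ 77.832
Gain = 20 log₁₀(77.832) ≈ 37.82 dB
∠G = 91.14° − 57.05° = 34.09°

37.8 dB, 34.1°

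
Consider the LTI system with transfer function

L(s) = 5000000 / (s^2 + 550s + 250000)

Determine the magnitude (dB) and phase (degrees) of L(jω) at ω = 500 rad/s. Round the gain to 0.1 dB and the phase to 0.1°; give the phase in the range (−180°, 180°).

25.2 dB, -90.0°

At s = jω = j500:
quadratic: (j500)² + 550·j500 + 250000 = 0 + j275000 → |·| ≈ 2.75e+05, ∠ ≈ 90.00°
|L| = 5000000 / 2.75e+05 ≈ 18.182
Gain = 20 log₁₀(18.182) ≈ 25.19 dB
∠L = 0.00° − 90.00° = -90.00°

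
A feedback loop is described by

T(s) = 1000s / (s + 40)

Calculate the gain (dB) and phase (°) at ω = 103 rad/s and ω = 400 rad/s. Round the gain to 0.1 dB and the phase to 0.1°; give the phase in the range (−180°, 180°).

At s = jω = j103:
zero at origin: s = j103 → |·| = 103, ∠ = 90.00°
pole (s+40): 40 + j103 → |·| = √(40²+103²) = √12209 ≈ 110.49, ∠ = arctan(103/40) ≈ 68.78°
|T| = 1000 · 103 / 110.49 ≈ 932.21
Gain = 20 log₁₀(932.21) ≈ 59.39 dB
∠T = 90.00° − 68.78° = 21.22°

At s = jω = j400:
zero at origin: s = j400 → |·| = 400, ∠ = 90.00°
pole (s+40): 40 + j400 → |·| = √(40²+400²) = √161600 ≈ 402, ∠ = arctan(400/40) ≈ 84.29°
|T| = 1000 · 400 / 402 ≈ 995.02
Gain = 20 log₁₀(995.02) ≈ 59.96 dB
∠T = 90.00° − 84.29° = 5.71°

ω = 103: 59.4 dB, 21.2°; ω = 400: 60.0 dB, 5.7°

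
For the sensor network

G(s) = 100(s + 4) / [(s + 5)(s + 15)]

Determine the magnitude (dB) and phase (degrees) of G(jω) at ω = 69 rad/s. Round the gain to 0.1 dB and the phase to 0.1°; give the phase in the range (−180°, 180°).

3.0 dB, -76.9°

At s = jω = j69:
zero (s+4): 4 + j69 → |·| = √(4²+69²) = √4777 ≈ 69.116, ∠ = arctan(69/4) ≈ 86.68°
pole (s+5): 5 + j69 → |·| = √(5²+69²) = √4786 ≈ 69.181, ∠ = arctan(69/5) ≈ 85.86°
pole (s+15): 15 + j69 → |·| = √(15²+69²) = √4986 ≈ 70.612, ∠ = arctan(69/15) ≈ 77.74°
|G| = 100 · 69.116 / 4885 ≈ 1.4149
Gain = 20 log₁₀(1.4149) ≈ 3.01 dB
∠G = 86.68° − 163.60° = -76.92°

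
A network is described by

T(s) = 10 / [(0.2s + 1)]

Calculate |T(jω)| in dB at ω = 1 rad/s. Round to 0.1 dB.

19.8 dB

At ω = 1 rad/s:
pole (1 + j1·0.2) = 1 + j0.2 → |·| ≈ 1.0198, ∠ ≈ 11.31°
|T| = 10 · 1 / (1.0198) ≈ 9.8058
Gain = 20 log₁₀(9.8058) ≈ 19.83 dB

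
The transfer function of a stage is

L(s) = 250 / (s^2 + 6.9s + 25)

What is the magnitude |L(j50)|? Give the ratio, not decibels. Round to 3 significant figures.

0.100

At s = jω = j50:
quadratic: (j50)² + 6.9·j50 + 25 = -2475 + j345 → |·| ≈ 2498.9, ∠ ≈ 172.06°
|L| = 250 / 2498.9 ≈ 0.10004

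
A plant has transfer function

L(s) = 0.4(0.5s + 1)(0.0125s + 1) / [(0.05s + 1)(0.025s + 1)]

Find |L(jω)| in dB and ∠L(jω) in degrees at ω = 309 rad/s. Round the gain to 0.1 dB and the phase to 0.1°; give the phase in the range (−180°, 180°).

At ω = 309 rad/s:
zero (1 + j309·0.5) = 1 + j154.5 → |·| ≈ 154.5, ∠ ≈ 89.63°
zero (1 + j309·0.0125) = 1 + j3.8625 → |·| ≈ 3.9899, ∠ ≈ 75.48°
pole (1 + j309·0.05) = 1 + j15.45 → |·| ≈ 15.482, ∠ ≈ 86.30°
pole (1 + j309·0.025) = 1 + j7.725 → |·| ≈ 7.7895, ∠ ≈ 82.62°
|L| = 0.4 · 154.5 · 3.9899 / (15.482 · 7.7895) ≈ 2.0446
Gain = 20 log₁₀(2.0446) ≈ 6.21 dB
∠L = (89.63° + 75.48°) − (86.30° + 82.62°) = -3.81°

6.2 dB, -3.8°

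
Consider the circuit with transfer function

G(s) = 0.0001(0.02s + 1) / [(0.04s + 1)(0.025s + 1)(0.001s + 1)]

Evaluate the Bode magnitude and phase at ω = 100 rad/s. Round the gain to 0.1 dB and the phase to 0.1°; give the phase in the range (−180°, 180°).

At ω = 100 rad/s:
zero (1 + j100·0.02) = 1 + j2 → |·| ≈ 2.2361, ∠ ≈ 63.43°
pole (1 + j100·0.04) = 1 + j4 → |·| ≈ 4.1231, ∠ ≈ 75.96°
pole (1 + j100·0.025) = 1 + j2.5 → |·| ≈ 2.6926, ∠ ≈ 68.20°
pole (1 + j100·0.001) = 1 + j0.1 → |·| ≈ 1.005, ∠ ≈ 5.71°
|G| = 0.0001 · 2.2361 / (4.1231 · 2.6926 · 1.005) ≈ 2.0041e-05
Gain = 20 log₁₀(2.0041e-05) ≈ -93.96 dB
∠G = (63.43°) − (75.96° + 68.20° + 5.71°) = -86.44°

-94.0 dB, -86.4°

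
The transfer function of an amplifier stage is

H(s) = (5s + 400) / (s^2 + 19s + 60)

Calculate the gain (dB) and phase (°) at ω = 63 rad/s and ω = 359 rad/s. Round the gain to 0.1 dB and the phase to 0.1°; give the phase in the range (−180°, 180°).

ω = 63: -18.1 dB, -124.8°; ω = 359: -36.9 dB, -99.5°

Substitute s = j63:
Numerator: 5(j63) + 400 = 400 + j315
Denominator: (j63)^2 + 19(j63) + 60 = -3909 + j1197
|N| = √(400² + 315²) ≈ 509.14, ∠N ≈ 38.22°
|D| = √(3909² + 1197²) ≈ 4088.2, ∠D ≈ 162.97°
|H| = 509.14 / 4088.2 ≈ 0.12454
Gain = 20 log₁₀(0.12454) ≈ -18.09 dB
∠H = 38.22° − 162.97° = -124.75°

Substitute s = j359:
Numerator: 5(j359) + 400 = 400 + j1795
Denominator: (j359)^2 + 19(j359) + 60 = -128821 + j6821
|N| = √(400² + 1795²) ≈ 1839, ∠N ≈ 77.44°
|D| = √(128821² + 6821²) ≈ 1.29e+05, ∠D ≈ 176.97°
|H| = 1839 / 1.29e+05 ≈ 0.014256
Gain = 20 log₁₀(0.014256) ≈ -36.92 dB
∠H = 77.44° − 176.97° = -99.53°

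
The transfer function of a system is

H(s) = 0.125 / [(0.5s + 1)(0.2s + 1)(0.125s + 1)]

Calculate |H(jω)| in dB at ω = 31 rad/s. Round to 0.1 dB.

-69.9 dB

At ω = 31 rad/s:
pole (1 + j31·0.5) = 1 + j15.5 → |·| ≈ 15.532, ∠ ≈ 86.31°
pole (1 + j31·0.2) = 1 + j6.2 → |·| ≈ 6.2801, ∠ ≈ 80.84°
pole (1 + j31·0.125) = 1 + j3.875 → |·| ≈ 4.002, ∠ ≈ 75.53°
|H| = 0.125 · 1 / (15.532 · 6.2801 · 4.002) ≈ 0.00032021
Gain = 20 log₁₀(0.00032021) ≈ -69.89 dB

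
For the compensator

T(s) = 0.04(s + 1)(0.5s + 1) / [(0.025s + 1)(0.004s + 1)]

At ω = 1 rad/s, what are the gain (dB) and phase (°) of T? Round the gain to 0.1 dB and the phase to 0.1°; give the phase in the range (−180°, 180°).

At ω = 1 rad/s:
zero (1 + j1·1) = 1 + j1 → |·| ≈ 1.4142, ∠ ≈ 45.00°
zero (1 + j1·0.5) = 1 + j0.5 → |·| ≈ 1.118, ∠ ≈ 26.57°
pole (1 + j1·0.025) = 1 + j0.025 → |·| ≈ 1.0003, ∠ ≈ 1.43°
pole (1 + j1·0.004) = 1 + j0.004 → |·| ≈ 1, ∠ ≈ 0.23°
|T| = 0.04 · 1.4142 · 1.118 / (1.0003 · 1) ≈ 0.063224
Gain = 20 log₁₀(0.063224) ≈ -23.98 dB
∠T = (45.00° + 26.57°) − (1.43° + 0.23°) = 69.91°

-24.0 dB, 69.9°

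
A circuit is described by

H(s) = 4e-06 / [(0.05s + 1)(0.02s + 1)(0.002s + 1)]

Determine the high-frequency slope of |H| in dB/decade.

Each pole contributes −20 dB/decade at high frequency; each zero contributes +20 dB/decade.
Net: 0 zero(s) − 3 pole(s) → -60 dB/decade.

-60 dB/decade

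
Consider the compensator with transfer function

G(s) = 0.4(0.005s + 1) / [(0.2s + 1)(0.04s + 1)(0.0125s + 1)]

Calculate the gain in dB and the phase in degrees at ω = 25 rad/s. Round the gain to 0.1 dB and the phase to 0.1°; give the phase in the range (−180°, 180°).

At ω = 25 rad/s:
zero (1 + j25·0.005) = 1 + j0.125 → |·| ≈ 1.0078, ∠ ≈ 7.13°
pole (1 + j25·0.2) = 1 + j5 → |·| ≈ 5.099, ∠ ≈ 78.69°
pole (1 + j25·0.04) = 1 + j1 → |·| ≈ 1.4142, ∠ ≈ 45.00°
pole (1 + j25·0.0125) = 1 + j0.3125 → |·| ≈ 1.0477, ∠ ≈ 17.35°
|G| = 0.4 · 1.0078 / (5.099 · 1.4142 · 1.0477) ≈ 0.053358
Gain = 20 log₁₀(0.053358) ≈ -25.46 dB
∠G = (7.13°) − (78.69° + 45.00° + 17.35°) = -133.91°

-25.5 dB, -133.9°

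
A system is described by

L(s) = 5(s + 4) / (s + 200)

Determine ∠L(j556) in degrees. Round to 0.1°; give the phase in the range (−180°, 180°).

19.4°

At s = jω = j556:
zero (s+4): 4 + j556 → |·| = √(4²+556²) = √309152 ≈ 556.01, ∠ = arctan(556/4) ≈ 89.59°
pole (s+200): 200 + j556 → |·| = √(200²+556²) = √349136 ≈ 590.88, ∠ = arctan(556/200) ≈ 70.22°
∠L = 89.59° − 70.22° = 19.37°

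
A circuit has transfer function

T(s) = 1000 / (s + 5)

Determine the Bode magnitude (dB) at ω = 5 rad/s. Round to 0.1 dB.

Substitute s = j5:
Numerator: 1000 = 1000 + j0
Denominator: (j5) + 5 = 5 + j5
|N| = √(1000² + 0²) ≈ 1000, ∠N ≈ 0.00°
|D| = √(5² + 5²) ≈ 7.0711, ∠D ≈ 45.00°
|T| = 1000 / 7.0711 ≈ 141.42
Gain = 20 log₁₀(141.42) ≈ 43.01 dB

43.0 dB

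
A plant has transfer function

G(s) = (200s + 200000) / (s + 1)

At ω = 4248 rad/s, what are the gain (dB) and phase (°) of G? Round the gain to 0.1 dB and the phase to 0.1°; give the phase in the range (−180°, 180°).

Substitute s = j4248:
Numerator: 200(j4248) + 200000 = 200000 + j849600
Denominator: (j4248) + 1 = 1 + j4248
|N| = √(200000² + 849600²) ≈ 8.7282e+05, ∠N ≈ 76.75°
|D| = √(1² + 4248²) ≈ 4248, ∠D ≈ 89.99°
|G| = 8.7282e+05 / 4248 ≈ 205.47
Gain = 20 log₁₀(205.47) ≈ 46.25 dB
∠G = 76.75° − 89.99° = -13.24°

46.3 dB, -13.2°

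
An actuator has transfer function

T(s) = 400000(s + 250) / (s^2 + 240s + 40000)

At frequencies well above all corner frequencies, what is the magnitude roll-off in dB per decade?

-20 dB/decade

Each pole contributes −20 dB/decade at high frequency; each zero contributes +20 dB/decade.
Net: 1 zero(s) − 2 pole(s) → -20 dB/decade.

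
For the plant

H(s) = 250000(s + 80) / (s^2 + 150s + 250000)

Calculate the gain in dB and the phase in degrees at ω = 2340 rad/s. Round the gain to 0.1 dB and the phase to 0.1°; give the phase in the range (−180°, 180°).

41.0 dB, -88.1°

At s = jω = j2340:
zero (s+80): 80 + j2340 → |·| = √(80²+2340²) = √5482000 ≈ 2341.4, ∠ = arctan(2340/80) ≈ 88.04°
quadratic: (j2340)² + 150·j2340 + 250000 = -5225600 + j351000 → |·| ≈ 5.2374e+06, ∠ ≈ 176.16°
|H| = 250000 · 2341.4 / 5.2374e+06 ≈ 111.76
Gain = 20 log₁₀(111.76) ≈ 40.97 dB
∠H = 88.04° − 176.16° = -88.12°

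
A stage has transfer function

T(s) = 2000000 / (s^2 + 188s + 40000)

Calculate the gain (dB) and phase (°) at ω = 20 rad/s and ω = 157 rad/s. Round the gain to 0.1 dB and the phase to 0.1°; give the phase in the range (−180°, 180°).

At s = jω = j20:
quadratic: (j20)² + 188·j20 + 40000 = 39600 + j3760 → |·| ≈ 39778, ∠ ≈ 5.42°
|T| = 2000000 / 39778 ≈ 50.279
Gain = 20 log₁₀(50.279) ≈ 34.03 dB
∠T = 0.00° − 5.42° = -5.42°

At s = jω = j157:
quadratic: (j157)² + 188·j157 + 40000 = 15351 + j29516 → |·| ≈ 33269, ∠ ≈ 62.52°
|T| = 2000000 / 33269 ≈ 60.116
Gain = 20 log₁₀(60.116) ≈ 35.58 dB
∠T = 0.00° − 62.52° = -62.52°

ω = 20: 34.0 dB, -5.4°; ω = 157: 35.6 dB, -62.5°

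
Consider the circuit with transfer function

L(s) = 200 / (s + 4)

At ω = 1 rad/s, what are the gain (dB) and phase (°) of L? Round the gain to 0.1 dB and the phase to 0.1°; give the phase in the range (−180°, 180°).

At s = jω = j1:
pole (s+4): 4 + j1 → |·| = √(4²+1²) = √17 ≈ 4.1231, ∠ = arctan(1/4) ≈ 14.04°
|L| = 200 / 4.1231 ≈ 48.507
Gain = 20 log₁₀(48.507) ≈ 33.72 dB
∠L = 0.00° − 14.04° = -14.04°

33.7 dB, -14.0°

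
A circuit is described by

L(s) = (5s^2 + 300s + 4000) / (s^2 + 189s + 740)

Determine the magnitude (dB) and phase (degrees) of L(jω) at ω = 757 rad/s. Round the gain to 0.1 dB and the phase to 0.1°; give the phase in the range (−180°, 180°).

13.7 dB, 9.5°

Substitute s = j757:
Numerator: 5(j757)^2 + 300(j757) + 4000 = -2861245 + j227100
Denominator: (j757)^2 + 189(j757) + 740 = -572309 + j143073
|N| = √(2861245² + 227100²) ≈ 2.8702e+06, ∠N ≈ 175.46°
|D| = √(572309² + 143073²) ≈ 5.8992e+05, ∠D ≈ 165.96°
|L| = 2.8702e+06 / 5.8992e+05 ≈ 4.8654
Gain = 20 log₁₀(4.8654) ≈ 13.74 dB
∠L = 175.46° − 165.96° = 9.50°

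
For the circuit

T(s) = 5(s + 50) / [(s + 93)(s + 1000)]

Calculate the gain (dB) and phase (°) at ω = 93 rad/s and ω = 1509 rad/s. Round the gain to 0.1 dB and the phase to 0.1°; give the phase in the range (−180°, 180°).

ω = 93: -48.0 dB, 11.4°; ω = 1509: -51.2 dB, -54.8°

At s = jω = j93:
zero (s+50): 50 + j93 → |·| = √(50²+93²) = √11149 ≈ 105.59, ∠ = arctan(93/50) ≈ 61.74°
pole (s+93): 93 + j93 → |·| = √(93²+93²) = √17298 ≈ 131.52, ∠ = arctan(93/93) ≈ 45.00°
pole (s+1000): 1000 + j93 → |·| = √(1000²+93²) = √1008649 ≈ 1004.3, ∠ = arctan(93/1000) ≈ 5.31°
|T| = 5 · 105.59 / 1.3209e+05 ≈ 0.0039969
Gain = 20 log₁₀(0.0039969) ≈ -47.97 dB
∠T = 61.74° − 50.31° = 11.43°

At s = jω = j1509:
zero (s+50): 50 + j1509 → |·| = √(50²+1509²) = √2279581 ≈ 1509.8, ∠ = arctan(1509/50) ≈ 88.10°
pole (s+93): 93 + j1509 → |·| = √(93²+1509²) = √2285730 ≈ 1511.9, ∠ = arctan(1509/93) ≈ 86.47°
pole (s+1000): 1000 + j1509 → |·| = √(1000²+1509²) = √3277081 ≈ 1810.3, ∠ = arctan(1509/1000) ≈ 56.47°
|T| = 5 · 1509.8 / 2.737e+06 ≈ 0.0027581
Gain = 20 log₁₀(0.0027581) ≈ -51.19 dB
∠T = 88.10° − 142.94° = -54.84°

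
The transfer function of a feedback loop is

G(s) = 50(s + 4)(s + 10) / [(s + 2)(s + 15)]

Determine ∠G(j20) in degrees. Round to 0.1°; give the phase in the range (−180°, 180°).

4.7°

At s = jω = j20:
zero (s+4): 4 + j20 → |·| = √(4²+20²) = √416 ≈ 20.396, ∠ = arctan(20/4) ≈ 78.69°
zero (s+10): 10 + j20 → |·| = √(10²+20²) = √500 ≈ 22.361, ∠ = arctan(20/10) ≈ 63.43°
pole (s+2): 2 + j20 → |·| = √(2²+20²) = √404 ≈ 20.1, ∠ = arctan(20/2) ≈ 84.29°
pole (s+15): 15 + j20 → |·| = √(15²+20²) = √625 ≈ 25, ∠ = arctan(20/15) ≈ 53.13°
∠G = 142.12° − 137.42° = 4.70°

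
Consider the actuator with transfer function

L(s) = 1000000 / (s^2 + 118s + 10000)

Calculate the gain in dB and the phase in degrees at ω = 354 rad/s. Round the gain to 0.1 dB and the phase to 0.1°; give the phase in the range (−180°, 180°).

18.2 dB, -160.1°

At s = jω = j354:
quadratic: (j354)² + 118·j354 + 10000 = -115316 + j41772 → |·| ≈ 1.2265e+05, ∠ ≈ 160.09°
|L| = 1000000 / 1.2265e+05 ≈ 8.1533
Gain = 20 log₁₀(8.1533) ≈ 18.23 dB
∠L = 0.00° − 160.09° = -160.09°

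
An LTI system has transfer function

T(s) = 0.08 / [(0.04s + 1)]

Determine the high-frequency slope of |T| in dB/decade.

Each pole contributes −20 dB/decade at high frequency; each zero contributes +20 dB/decade.
Net: 0 zero(s) − 1 pole(s) → -20 dB/decade.

-20 dB/decade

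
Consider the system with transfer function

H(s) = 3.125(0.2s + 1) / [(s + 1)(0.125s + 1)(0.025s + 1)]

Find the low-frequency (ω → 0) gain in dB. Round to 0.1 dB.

H(0) = 3.125 · 1 / 1 = 3.125
20 log₁₀(3.125) ≈ 9.90 dB

9.9 dB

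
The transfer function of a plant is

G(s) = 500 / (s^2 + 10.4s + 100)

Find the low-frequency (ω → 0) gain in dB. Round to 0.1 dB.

14.0 dB

G(0) = 500 / 100 = 5
20 log₁₀(5) ≈ 13.98 dB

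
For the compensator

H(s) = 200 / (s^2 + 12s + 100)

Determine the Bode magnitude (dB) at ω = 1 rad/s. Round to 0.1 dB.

At s = jω = j1:
quadratic: (j1)² + 12·j1 + 100 = 99 + j12 → |·| ≈ 99.725, ∠ ≈ 6.91°
|H| = 200 / 99.725 ≈ 2.0055
Gain = 20 log₁₀(2.0055) ≈ 6.04 dB

6.0 dB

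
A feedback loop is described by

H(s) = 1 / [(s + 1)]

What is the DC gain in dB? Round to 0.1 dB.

H(0) = 1 · 1 / 1 = 1
20 log₁₀(1) ≈ 0.00 dB

0.0 dB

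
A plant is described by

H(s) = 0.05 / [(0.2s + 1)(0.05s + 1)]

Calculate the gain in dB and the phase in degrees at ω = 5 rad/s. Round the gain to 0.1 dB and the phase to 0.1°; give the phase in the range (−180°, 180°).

At ω = 5 rad/s:
pole (1 + j5·0.2) = 1 + j1 → |·| ≈ 1.4142, ∠ ≈ 45.00°
pole (1 + j5·0.05) = 1 + j0.25 → |·| ≈ 1.0308, ∠ ≈ 14.04°
|H| = 0.05 · 1 / (1.4142 · 1.0308) ≈ 0.034299
Gain = 20 log₁₀(0.034299) ≈ -29.29 dB
∠H = (0°) − (45.00° + 14.04°) = -59.04°

-29.3 dB, -59.0°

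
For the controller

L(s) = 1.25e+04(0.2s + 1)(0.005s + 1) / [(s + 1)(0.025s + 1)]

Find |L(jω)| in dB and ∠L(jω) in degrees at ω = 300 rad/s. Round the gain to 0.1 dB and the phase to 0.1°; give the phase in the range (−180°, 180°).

At ω = 300 rad/s:
zero (1 + j300·0.2) = 1 + j60 → |·| ≈ 60.008, ∠ ≈ 89.05°
zero (1 + j300·0.005) = 1 + j1.5 → |·| ≈ 1.8028, ∠ ≈ 56.31°
pole (1 + j300·1) = 1 + j300 → |·| ≈ 300, ∠ ≈ 89.81°
pole (1 + j300·0.025) = 1 + j7.5 → |·| ≈ 7.5664, ∠ ≈ 82.41°
|L| = 1.25e+04 · 60.008 · 1.8028 / (300 · 7.5664) ≈ 595.74
Gain = 20 log₁₀(595.74) ≈ 55.50 dB
∠L = (89.05° + 56.31°) − (89.81° + 82.41°) = -26.86°

55.5 dB, -26.9°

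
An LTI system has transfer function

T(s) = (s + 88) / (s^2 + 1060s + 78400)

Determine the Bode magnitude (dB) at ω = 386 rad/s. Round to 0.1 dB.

-60.4 dB

Substitute s = j386:
Numerator: (j386) + 88 = 88 + j386
Denominator: (j386)^2 + 1060(j386) + 78400 = -70596 + j409160
|N| = √(88² + 386²) ≈ 395.9, ∠N ≈ 77.16°
|D| = √(70596² + 409160²) ≈ 4.1521e+05, ∠D ≈ 99.79°
|T| = 395.9 / 4.1521e+05 ≈ 0.00095349
Gain = 20 log₁₀(0.00095349) ≈ -60.41 dB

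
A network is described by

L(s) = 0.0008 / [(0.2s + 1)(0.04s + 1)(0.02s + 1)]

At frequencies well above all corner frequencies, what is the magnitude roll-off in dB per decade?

Each pole contributes −20 dB/decade at high frequency; each zero contributes +20 dB/decade.
Net: 0 zero(s) − 3 pole(s) → -60 dB/decade.

-60 dB/decade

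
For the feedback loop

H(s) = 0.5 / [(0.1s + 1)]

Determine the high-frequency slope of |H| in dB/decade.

-20 dB/decade

Each pole contributes −20 dB/decade at high frequency; each zero contributes +20 dB/decade.
Net: 0 zero(s) − 1 pole(s) → -20 dB/decade.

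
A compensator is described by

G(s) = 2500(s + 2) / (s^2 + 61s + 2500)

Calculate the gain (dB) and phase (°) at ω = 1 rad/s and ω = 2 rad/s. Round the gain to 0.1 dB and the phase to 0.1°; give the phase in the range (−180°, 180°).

At s = jω = j1:
zero (s+2): 2 + j1 → |·| = √(2²+1²) = √5 ≈ 2.2361, ∠ = arctan(1/2) ≈ 26.57°
quadratic: (j1)² + 61·j1 + 2500 = 2499 + j61 → |·| ≈ 2499.7, ∠ ≈ 1.40°
|G| = 2500 · 2.2361 / 2499.7 ≈ 2.2364
Gain = 20 log₁₀(2.2364) ≈ 6.99 dB
∠G = 26.57° − 1.40° = 25.17°

At s = jω = j2:
zero (s+2): 2 + j2 → |·| = √(2²+2²) = √8 ≈ 2.8284, ∠ = arctan(2/2) ≈ 45.00°
quadratic: (j2)² + 61·j2 + 2500 = 2496 + j122 → |·| ≈ 2499, ∠ ≈ 2.80°
|G| = 2500 · 2.8284 / 2499 ≈ 2.8295
Gain = 20 log₁₀(2.8295) ≈ 9.03 dB
∠G = 45.00° − 2.80° = 42.20°

ω = 1: 7.0 dB, 25.2°; ω = 2: 9.0 dB, 42.2°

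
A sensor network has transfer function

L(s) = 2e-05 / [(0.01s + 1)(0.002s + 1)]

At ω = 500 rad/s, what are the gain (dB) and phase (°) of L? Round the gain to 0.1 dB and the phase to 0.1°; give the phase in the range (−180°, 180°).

At ω = 500 rad/s:
pole (1 + j500·0.01) = 1 + j5 → |·| ≈ 5.099, ∠ ≈ 78.69°
pole (1 + j500·0.002) = 1 + j1 → |·| ≈ 1.4142, ∠ ≈ 45.00°
|L| = 2e-05 · 1 / (5.099 · 1.4142) ≈ 2.7735e-06
Gain = 20 log₁₀(2.7735e-06) ≈ -111.14 dB
∠L = (0°) − (78.69° + 45.00°) = -123.69°

-111.1 dB, -123.7°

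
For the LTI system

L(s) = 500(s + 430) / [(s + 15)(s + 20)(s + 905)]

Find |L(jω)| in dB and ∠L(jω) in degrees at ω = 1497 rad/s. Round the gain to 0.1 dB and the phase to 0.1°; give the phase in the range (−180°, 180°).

-74.0 dB, -163.5°

At s = jω = j1497:
zero (s+430): 430 + j1497 → |·| = √(430²+1497²) = √2425909 ≈ 1557.5, ∠ = arctan(1497/430) ≈ 73.97°
pole (s+15): 15 + j1497 → |·| = √(15²+1497²) = √2241234 ≈ 1497.1, ∠ = arctan(1497/15) ≈ 89.43°
pole (s+20): 20 + j1497 → |·| = √(20²+1497²) = √2241409 ≈ 1497.1, ∠ = arctan(1497/20) ≈ 89.23°
pole (s+905): 905 + j1497 → |·| = √(905²+1497²) = √3060034 ≈ 1749.3, ∠ = arctan(1497/905) ≈ 58.85°
|L| = 500 · 1557.5 / 3.9207e+09 ≈ 0.00019863
Gain = 20 log₁₀(0.00019863) ≈ -74.04 dB
∠L = 73.97° − 237.51° = -163.54°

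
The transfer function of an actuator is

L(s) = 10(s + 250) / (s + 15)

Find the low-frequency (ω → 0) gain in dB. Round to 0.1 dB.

L(0) = 10·250 / (15) ≈ 166.67
20 log₁₀(166.67) ≈ 44.44 dB

44.4 dB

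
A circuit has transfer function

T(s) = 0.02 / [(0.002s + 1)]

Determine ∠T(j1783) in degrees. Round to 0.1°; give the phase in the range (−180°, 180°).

At ω = 1783 rad/s:
pole (1 + j1783·0.002) = 1 + j3.566 → |·| ≈ 3.7036, ∠ ≈ 74.34°
∠T = (0°) − (74.34°) = -74.34°

-74.3°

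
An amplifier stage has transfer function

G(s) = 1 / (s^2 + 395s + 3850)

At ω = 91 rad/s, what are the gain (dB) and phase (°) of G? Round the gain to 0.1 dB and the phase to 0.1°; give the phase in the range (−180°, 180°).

Substitute s = j91:
Numerator: 1 = 1 + j0
Denominator: (j91)^2 + 395(j91) + 3850 = -4431 + j35945
|N| = √(1² + 0²) ≈ 1, ∠N ≈ 0.00°
|D| = √(4431² + 35945²) ≈ 36217, ∠D ≈ 97.03°
|G| = 1 / 36217 ≈ 2.7611e-05
Gain = 20 log₁₀(2.7611e-05) ≈ -91.18 dB
∠G = 0.00° − 97.03° = -97.03°

-91.2 dB, -97.0°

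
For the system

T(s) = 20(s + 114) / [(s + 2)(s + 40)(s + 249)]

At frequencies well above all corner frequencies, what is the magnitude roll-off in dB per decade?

-40 dB/decade

Each pole contributes −20 dB/decade at high frequency; each zero contributes +20 dB/decade.
Net: 1 zero(s) − 3 pole(s) → -40 dB/decade.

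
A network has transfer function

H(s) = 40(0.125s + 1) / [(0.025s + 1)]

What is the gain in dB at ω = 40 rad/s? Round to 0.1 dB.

At ω = 40 rad/s:
zero (1 + j40·0.125) = 1 + j5 → |·| ≈ 5.099, ∠ ≈ 78.69°
pole (1 + j40·0.025) = 1 + j1 → |·| ≈ 1.4142, ∠ ≈ 45.00°
|H| = 40 · 5.099 / (1.4142) ≈ 144.22
Gain = 20 log₁₀(144.22) ≈ 43.18 dB

43.2 dB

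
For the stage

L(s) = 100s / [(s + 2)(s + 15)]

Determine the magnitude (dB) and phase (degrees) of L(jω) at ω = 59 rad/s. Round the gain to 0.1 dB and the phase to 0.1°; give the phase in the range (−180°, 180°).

At s = jω = j59:
zero at origin: s = j59 → |·| = 59, ∠ = 90.00°
pole (s+2): 2 + j59 → |·| = √(2²+59²) = √3485 ≈ 59.034, ∠ = arctan(59/2) ≈ 88.06°
pole (s+15): 15 + j59 → |·| = √(15²+59²) = √3706 ≈ 60.877, ∠ = arctan(59/15) ≈ 75.74°
|L| = 100 · 59 / 3593.8 ≈ 1.6417
Gain = 20 log₁₀(1.6417) ≈ 4.31 dB
∠L = 90.00° − 163.80° = -73.80°

4.3 dB, -73.8°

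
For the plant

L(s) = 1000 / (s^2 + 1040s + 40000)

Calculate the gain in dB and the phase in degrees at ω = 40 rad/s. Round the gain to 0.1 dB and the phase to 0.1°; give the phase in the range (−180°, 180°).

Substitute s = j40:
Numerator: 1000 = 1000 + j0
Denominator: (j40)^2 + 1040(j40) + 40000 = 38400 + j41600
|N| = √(1000² + 0²) ≈ 1000, ∠N ≈ 0.00°
|D| = √(38400² + 41600²) ≈ 56614, ∠D ≈ 47.29°
|L| = 1000 / 56614 ≈ 0.017663
Gain = 20 log₁₀(0.017663) ≈ -35.06 dB
∠L = 0.00° − 47.29° = -47.29°

-35.1 dB, -47.3°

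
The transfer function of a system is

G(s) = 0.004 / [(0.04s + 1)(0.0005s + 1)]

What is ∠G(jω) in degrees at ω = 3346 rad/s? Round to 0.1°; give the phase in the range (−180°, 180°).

-148.7°

At ω = 3346 rad/s:
pole (1 + j3346·0.04) = 1 + j133.84 → |·| ≈ 133.84, ∠ ≈ 89.57°
pole (1 + j3346·0.0005) = 1 + j1.673 → |·| ≈ 1.9491, ∠ ≈ 59.13°
∠G = (0°) − (89.57° + 59.13°) = -148.70°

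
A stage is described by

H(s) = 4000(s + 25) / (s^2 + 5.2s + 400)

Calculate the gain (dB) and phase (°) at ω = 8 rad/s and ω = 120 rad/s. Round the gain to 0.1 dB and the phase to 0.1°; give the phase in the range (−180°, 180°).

ω = 8: 49.8 dB, 10.7°; ω = 120: 30.9 dB, -99.2°

At s = jω = j8:
zero (s+25): 25 + j8 → |·| = √(25²+8²) = √689 ≈ 26.249, ∠ = arctan(8/25) ≈ 17.74°
quadratic: (j8)² + 5.2·j8 + 400 = 336 + j41.6 → |·| ≈ 338.57, ∠ ≈ 7.06°
|H| = 4000 · 26.249 / 338.57 ≈ 310.12
Gain = 20 log₁₀(310.12) ≈ 49.83 dB
∠H = 17.74° − 7.06° = 10.68°

At s = jω = j120:
zero (s+25): 25 + j120 → |·| = √(25²+120²) = √15025 ≈ 122.58, ∠ = arctan(120/25) ≈ 78.23°
quadratic: (j120)² + 5.2·j120 + 400 = -14000 + j624 → |·| ≈ 14014, ∠ ≈ 177.45°
|H| = 4000 · 122.58 / 14014 ≈ 34.988
Gain = 20 log₁₀(34.988) ≈ 30.88 dB
∠H = 78.23° − 177.45° = -99.22°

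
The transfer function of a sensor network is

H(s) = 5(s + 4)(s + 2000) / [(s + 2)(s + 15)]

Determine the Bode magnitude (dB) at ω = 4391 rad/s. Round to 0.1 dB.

At s = jω = j4391:
zero (s+4): 4 + j4391 → |·| = √(4²+4391²) = √19280897 ≈ 4391, ∠ = arctan(4391/4) ≈ 89.95°
zero (s+2000): 2000 + j4391 → |·| = √(2000²+4391²) = √23280881 ≈ 4825, ∠ = arctan(4391/2000) ≈ 65.51°
pole (s+2): 2 + j4391 → |·| = √(2²+4391²) = √19280885 ≈ 4391, ∠ = arctan(4391/2) ≈ 89.97°
pole (s+15): 15 + j4391 → |·| = √(15²+4391²) = √19281106 ≈ 4391, ∠ = arctan(4391/15) ≈ 89.80°
|H| = 5 · 2.1187e+07 / 1.9281e+07 ≈ 5.4943
Gain = 20 log₁₀(5.4943) ≈ 14.80 dB

14.8 dB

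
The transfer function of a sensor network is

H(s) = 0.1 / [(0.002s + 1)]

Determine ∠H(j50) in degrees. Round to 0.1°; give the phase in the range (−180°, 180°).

-5.7°

At ω = 50 rad/s:
pole (1 + j50·0.002) = 1 + j0.1 → |·| ≈ 1.005, ∠ ≈ 5.71°
∠H = (0°) − (5.71°) = -5.71°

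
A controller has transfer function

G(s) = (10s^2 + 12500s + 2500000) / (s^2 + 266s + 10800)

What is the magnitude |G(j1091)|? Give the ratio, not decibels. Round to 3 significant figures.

Substitute s = j1091:
Numerator: 10(j1091)^2 + 12500(j1091) + 2500000 = -9402810 + j13637500
Denominator: (j1091)^2 + 266(j1091) + 10800 = -1179481 + j290206
|N| = √(9402810² + 13637500²) ≈ 1.6565e+07, ∠N ≈ 124.59°
|D| = √(1179481² + 290206²) ≈ 1.2147e+06, ∠D ≈ 166.18°
|G| = 1.6565e+07 / 1.2147e+06 ≈ 13.637

13.6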